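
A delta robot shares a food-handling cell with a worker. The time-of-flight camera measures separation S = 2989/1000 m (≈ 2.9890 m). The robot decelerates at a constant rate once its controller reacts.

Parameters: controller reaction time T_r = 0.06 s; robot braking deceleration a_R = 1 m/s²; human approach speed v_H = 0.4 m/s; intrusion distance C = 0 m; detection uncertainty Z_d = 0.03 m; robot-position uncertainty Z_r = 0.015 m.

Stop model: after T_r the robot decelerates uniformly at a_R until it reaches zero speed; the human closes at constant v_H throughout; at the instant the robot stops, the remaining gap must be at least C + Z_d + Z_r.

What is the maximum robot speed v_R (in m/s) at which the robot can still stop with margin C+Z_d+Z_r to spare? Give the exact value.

v_R_max = 2 m/s = 2.0000 m/s

collect terms ⇒ (1/2)·v_R² + (23/50)·v_R + (-73/25) = 0
  disc = (23/50)² − 4·(1/2)·(-73/25) = 15129/2500 ; √disc = 123/50
  v_R = (−(23/50) + 123/50) / (2·(1/2)) = 2 m/s
check:
T_s = v_R/a_R = 2/1 = 2.0000 s
robot in T_r: 2.0000·0.0600 = 0.1200 m
robot covers 2.0000·2.0000 − ½·1.0000·2.0000² = 2.0000 m while stopping
person approaches 0.4000·(0.0600+2.0000) = 0.8240 m
residual clearance needed = 0.0000+0.0300+0.0150 = 0.0450 m
sum ≈ 0.1200+2.0000+0.8240+0.0450 ≈ 2.9890 m = S ✓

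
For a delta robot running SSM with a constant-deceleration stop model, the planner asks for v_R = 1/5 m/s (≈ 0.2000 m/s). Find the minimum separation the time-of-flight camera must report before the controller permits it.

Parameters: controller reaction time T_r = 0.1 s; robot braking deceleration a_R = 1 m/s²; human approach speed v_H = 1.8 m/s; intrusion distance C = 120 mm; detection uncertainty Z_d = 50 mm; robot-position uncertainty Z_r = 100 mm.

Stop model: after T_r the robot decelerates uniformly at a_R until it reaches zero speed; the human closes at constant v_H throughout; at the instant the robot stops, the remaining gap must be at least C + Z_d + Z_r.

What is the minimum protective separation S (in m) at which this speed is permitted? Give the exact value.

stop time T_s = (1/5)/1 = 0.2000 s
reaction-phase robot travel = 0.2000·0.1000 = 0.0200 m
robot covers 0.2000·0.2000 − ½·1.0000·0.2000² = 0.0200 m while stopping
human closes 1.8000·0.3000 = 0.5400 m
residual clearance needed = 0.1200+0.0500+0.1000 = 0.2700 m
S_min ≈ 0.0200+0.0200+0.5400+0.2700  ⇒  S_min = 17/20 m

S_min = 17/20 m = 0.8500 m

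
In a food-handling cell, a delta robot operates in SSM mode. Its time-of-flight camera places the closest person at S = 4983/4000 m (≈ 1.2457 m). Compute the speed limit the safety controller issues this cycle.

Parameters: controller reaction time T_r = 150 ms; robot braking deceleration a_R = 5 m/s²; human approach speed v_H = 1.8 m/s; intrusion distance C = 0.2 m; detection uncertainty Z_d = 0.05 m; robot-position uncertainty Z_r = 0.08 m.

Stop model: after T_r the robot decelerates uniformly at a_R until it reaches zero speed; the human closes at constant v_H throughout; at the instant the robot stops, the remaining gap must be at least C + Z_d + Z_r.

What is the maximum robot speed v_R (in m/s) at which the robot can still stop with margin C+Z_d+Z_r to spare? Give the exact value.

v_R_max = 21/20 m/s = 1.0500 m/s

quadratic (1/10)·v² + (51/100)·v + (-2583/4000) = 0
  disc = (51/100)² − 4·(1/10)·(-2583/4000) = 324/625 ; √disc = 18/25
  v_R = (−(51/100) + 18/25) / (2·(1/10)) = 21/20 m/s
check:
T_s = v_R/a_R = (21/20)/5 = 0.2100 s
reaction-phase robot travel = 1.0500·0.1500 = 0.1575 m
robot covers 1.0500·0.2100 − ½·5.0000·0.2100² = 0.1103 m while stopping
human over T_r+T_s: 1.8000·(0.1500+0.2100) = 0.6480 m
C+Z_d+Z_r = 0.2000+0.0500+0.0800 = 0.3300 m
sum ≈ 0.1575+0.1103+0.6480+0.3300 ≈ 1.2457 m = S ✓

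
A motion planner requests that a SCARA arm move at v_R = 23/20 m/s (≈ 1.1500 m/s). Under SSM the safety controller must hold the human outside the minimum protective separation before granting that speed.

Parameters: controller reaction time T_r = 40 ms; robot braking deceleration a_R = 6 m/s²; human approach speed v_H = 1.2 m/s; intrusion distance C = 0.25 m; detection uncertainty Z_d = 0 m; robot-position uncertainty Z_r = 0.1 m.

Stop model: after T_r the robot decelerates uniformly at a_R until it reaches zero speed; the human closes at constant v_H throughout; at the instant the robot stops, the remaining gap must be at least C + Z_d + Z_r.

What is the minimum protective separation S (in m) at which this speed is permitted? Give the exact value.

S_min = 18821/24000 m = 0.7842 m

stop time T_s = (23/20)/6 = 0.1917 s
robot covers v_R·T_r = 1.1500·0.0400 = 0.0460 m before braking
robot covers 1.1500·0.1917 − ½·6.0000·0.1917² = 0.1102 m while stopping
person approaches 1.2000·(0.0400+0.1917) = 0.2780 m
margins: 0.2500+0.0000+0.1000 = 0.3500 m
S_min ≈ 0.0460+0.1102+0.2780+0.3500  ⇒  S_min = 18821/24000 m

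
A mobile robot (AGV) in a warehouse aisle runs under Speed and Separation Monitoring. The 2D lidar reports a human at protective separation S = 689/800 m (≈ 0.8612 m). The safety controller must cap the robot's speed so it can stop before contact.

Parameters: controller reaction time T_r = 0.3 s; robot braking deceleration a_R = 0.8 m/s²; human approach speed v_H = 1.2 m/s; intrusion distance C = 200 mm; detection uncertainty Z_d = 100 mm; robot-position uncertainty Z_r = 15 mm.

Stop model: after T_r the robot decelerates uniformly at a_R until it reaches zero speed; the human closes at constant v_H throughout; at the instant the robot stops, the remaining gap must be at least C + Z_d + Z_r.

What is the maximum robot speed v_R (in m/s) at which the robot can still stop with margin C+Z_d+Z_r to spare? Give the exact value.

v_R_max = 1/10 m/s = 0.1000 m/s

at the boundary: (5/8)·v² + (9/5)·v + (-149/800) = 0
  disc = (9/5)² − 4·(5/8)·(-149/800) = 5929/1600 ; √disc = 77/40
  v_R = (−(9/5) + 77/40) / (2·(5/8)) = 1/10 m/s
check:
T_s = v_R/a_R = (1/10)/(4/5) = 0.1250 s
robot covers v_R·T_r = 0.1000·0.3000 = 0.0300 m before braking
robot covers 0.1000·0.1250 − ½·0.8000·0.1250² = 0.0063 m while stopping
human over T_r+T_s: 1.2000·(0.3000+0.1250) = 0.5100 m
residual clearance needed = 0.2000+0.1000+0.0150 = 0.3150 m
sum ≈ 0.0300+0.0063+0.5100+0.3150 ≈ 0.8612 m = S ✓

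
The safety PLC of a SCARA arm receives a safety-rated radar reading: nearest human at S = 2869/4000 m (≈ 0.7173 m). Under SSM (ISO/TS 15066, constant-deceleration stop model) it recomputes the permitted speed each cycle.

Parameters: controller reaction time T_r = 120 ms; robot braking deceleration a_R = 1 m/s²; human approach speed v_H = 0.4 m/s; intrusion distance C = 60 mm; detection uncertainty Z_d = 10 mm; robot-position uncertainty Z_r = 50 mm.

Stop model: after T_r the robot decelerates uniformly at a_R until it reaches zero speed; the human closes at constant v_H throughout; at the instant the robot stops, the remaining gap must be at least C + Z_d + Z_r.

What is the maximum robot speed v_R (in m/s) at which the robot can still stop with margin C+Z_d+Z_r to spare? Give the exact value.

quadratic (1/2)·v² + (13/25)·v + (-2197/4000) = 0
  disc = (13/25)² − 4·(1/2)·(-2197/4000) = 13689/10000 ; √disc = 117/100
  v_R = (−(13/25) + 117/100) / (2·(1/2)) = 13/20 m/s
check:
T_s = v_R/a_R = (13/20)/1 = 0.6500 s
reaction-phase robot travel = 0.6500·0.1200 = 0.0780 m
braking distance = 0.6500²/(2·1.0000) = 0.2112 m
human closes 0.4000·0.7700 = 0.3080 m
C+Z_d+Z_r = 0.0600+0.0100+0.0500 = 0.1200 m
sum ≈ 0.0780+0.2112+0.3080+0.1200 ≈ 0.7173 m = S ✓

v_R_max = 13/20 m/s = 0.6500 m/s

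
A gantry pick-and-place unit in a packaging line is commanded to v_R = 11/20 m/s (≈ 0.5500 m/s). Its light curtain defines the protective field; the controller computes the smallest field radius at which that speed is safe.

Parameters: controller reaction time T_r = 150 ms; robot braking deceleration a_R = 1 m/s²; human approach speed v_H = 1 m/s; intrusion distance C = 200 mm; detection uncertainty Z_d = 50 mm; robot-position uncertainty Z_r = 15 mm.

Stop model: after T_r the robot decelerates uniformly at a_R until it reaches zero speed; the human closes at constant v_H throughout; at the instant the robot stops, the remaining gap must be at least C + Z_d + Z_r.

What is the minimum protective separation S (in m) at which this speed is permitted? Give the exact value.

S_min = 959/800 m = 1.1987 m

T_s = v_R/a_R = (11/20)/1 = 0.5500 s
reaction-phase robot travel = 0.5500·0.1500 = 0.0825 m
braking distance = 0.5500²/(2·1.0000) = 0.1512 m
person approaches 1.0000·(0.1500+0.5500) = 0.7000 m
C+Z_d+Z_r = 0.2000+0.0500+0.0150 = 0.2650 m
S_min ≈ 0.0825+0.1512+0.7000+0.2650  ⇒  S_min = 959/800 m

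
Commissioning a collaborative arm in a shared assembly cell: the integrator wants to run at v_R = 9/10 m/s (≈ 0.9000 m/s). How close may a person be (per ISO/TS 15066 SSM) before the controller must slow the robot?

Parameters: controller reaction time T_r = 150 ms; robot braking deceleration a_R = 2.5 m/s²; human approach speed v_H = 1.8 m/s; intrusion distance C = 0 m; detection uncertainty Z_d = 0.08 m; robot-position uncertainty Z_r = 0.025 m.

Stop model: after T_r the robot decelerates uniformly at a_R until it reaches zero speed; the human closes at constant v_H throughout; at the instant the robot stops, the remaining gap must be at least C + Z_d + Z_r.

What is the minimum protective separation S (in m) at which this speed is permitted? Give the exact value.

braking lasts T_s = (9/10)/(5/2) = 0.3600 s
reaction-phase robot travel = 0.9000·0.1500 = 0.1350 m
robot under decel: 0.9000²/(2·2.5000) = 0.1620 m
human closes 1.8000·0.5100 = 0.9180 m
margins: 0.0000+0.0800+0.0250 = 0.1050 m
S_min ≈ 0.1350+0.1620+0.9180+0.1050  ⇒  S_min = 33/25 m

S_min = 33/25 m = 1.3200 m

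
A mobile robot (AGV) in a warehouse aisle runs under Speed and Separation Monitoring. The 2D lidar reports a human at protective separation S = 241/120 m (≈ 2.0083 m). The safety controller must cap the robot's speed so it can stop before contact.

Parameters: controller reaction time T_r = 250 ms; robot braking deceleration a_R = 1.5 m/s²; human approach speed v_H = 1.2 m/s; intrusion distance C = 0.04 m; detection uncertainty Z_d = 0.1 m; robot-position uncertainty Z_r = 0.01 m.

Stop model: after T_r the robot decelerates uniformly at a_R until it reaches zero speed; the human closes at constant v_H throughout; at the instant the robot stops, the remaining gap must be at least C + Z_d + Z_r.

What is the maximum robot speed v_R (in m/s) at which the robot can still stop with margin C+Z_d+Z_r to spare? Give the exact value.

v_R_max = 11/10 m/s = 1.1000 m/s

quadratic (1/3)·v² + (21/20)·v + (-187/120) = 0
  disc = (21/20)² − 4·(1/3)·(-187/120) = 11449/3600 ; √disc = 107/60
  v_R = (−(21/20) + 107/60) / (2·(1/3)) = 11/10 m/s
check:
T_s = v_R/a_R = (11/10)/(3/2) = 0.7333 s
robot in T_r: 1.1000·0.2500 = 0.2750 m
robot under decel: 1.1000²/(2·1.5000) = 0.4033 m
human over T_r+T_s: 1.2000·(0.2500+0.7333) = 1.1800 m
C+Z_d+Z_r = 0.0400+0.1000+0.0100 = 0.1500 m
sum ≈ 0.2750+0.4033+1.1800+0.1500 ≈ 2.0083 m = S ✓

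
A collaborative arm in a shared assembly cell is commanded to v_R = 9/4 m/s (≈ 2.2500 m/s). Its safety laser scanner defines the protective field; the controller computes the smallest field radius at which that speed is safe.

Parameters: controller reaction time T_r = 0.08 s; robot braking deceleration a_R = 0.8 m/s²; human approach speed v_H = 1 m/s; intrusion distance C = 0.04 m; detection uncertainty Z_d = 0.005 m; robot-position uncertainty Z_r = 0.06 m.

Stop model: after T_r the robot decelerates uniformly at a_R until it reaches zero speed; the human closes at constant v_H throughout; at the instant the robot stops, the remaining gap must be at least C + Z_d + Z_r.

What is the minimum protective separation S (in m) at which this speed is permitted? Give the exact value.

stop time T_s = (9/4)/(4/5) = 2.8125 s
robot covers v_R·T_r = 2.2500·0.0800 = 0.1800 m before braking
braking distance = 2.2500²/(2·0.8000) = 3.1641 m
person approaches 1.0000·(0.0800+2.8125) = 2.8925 m
residual clearance needed = 0.0400+0.0050+0.0600 = 0.1050 m
S_min ≈ 0.1800+3.1641+2.8925+0.1050  ⇒  S_min = 20293/3200 m

S_min = 20293/3200 m = 6.3416 m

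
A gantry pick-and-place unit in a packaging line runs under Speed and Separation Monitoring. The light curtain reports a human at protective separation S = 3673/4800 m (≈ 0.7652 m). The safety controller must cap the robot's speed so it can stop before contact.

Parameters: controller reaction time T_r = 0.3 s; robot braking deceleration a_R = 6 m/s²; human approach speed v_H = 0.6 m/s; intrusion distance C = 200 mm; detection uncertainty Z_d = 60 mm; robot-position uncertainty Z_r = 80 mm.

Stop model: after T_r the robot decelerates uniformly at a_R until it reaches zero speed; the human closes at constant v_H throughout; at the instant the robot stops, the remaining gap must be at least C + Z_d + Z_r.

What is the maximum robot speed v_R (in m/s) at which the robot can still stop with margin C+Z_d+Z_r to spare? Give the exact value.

quadratic (1/12)·v² + (2/5)·v + (-1177/4800) = 0
  disc = (2/5)² − 4·(1/12)·(-1177/4800) = 3481/14400 ; √disc = 59/120
  v_R = (−(2/5) + 59/120) / (2·(1/12)) = 11/20 m/s
check:
braking lasts T_s = (11/20)/6 = 0.0917 s
reaction-phase robot travel = 0.5500·0.3000 = 0.1650 m
robot covers 0.5500·0.0917 − ½·6.0000·0.0917² = 0.0252 m while stopping
person approaches 0.6000·(0.3000+0.0917) = 0.2350 m
margins: 0.2000+0.0600+0.0800 = 0.3400 m
sum ≈ 0.1650+0.0252+0.2350+0.3400 ≈ 0.7652 m = S ✓

v_R_max = 11/20 m/s = 0.5500 m/s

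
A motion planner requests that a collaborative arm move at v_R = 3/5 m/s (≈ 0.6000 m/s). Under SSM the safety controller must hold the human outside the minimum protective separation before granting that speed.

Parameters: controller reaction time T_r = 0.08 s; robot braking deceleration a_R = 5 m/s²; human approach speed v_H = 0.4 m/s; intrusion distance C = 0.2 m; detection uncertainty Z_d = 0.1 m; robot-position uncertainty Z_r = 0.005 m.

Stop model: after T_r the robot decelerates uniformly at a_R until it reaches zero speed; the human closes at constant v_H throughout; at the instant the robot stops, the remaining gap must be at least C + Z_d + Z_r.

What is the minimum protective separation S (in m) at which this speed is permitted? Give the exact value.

S_min = 469/1000 m = 0.4690 m

braking lasts T_s = (3/5)/5 = 0.1200 s
robot covers v_R·T_r = 0.6000·0.0800 = 0.0480 m before braking
robot covers 0.6000·0.1200 − ½·5.0000·0.1200² = 0.0360 m while stopping
person approaches 0.4000·(0.0800+0.1200) = 0.0800 m
C+Z_d+Z_r = 0.2000+0.1000+0.0050 = 0.3050 m
S_min ≈ 0.0480+0.0360+0.0800+0.3050  ⇒  S_min = 469/1000 m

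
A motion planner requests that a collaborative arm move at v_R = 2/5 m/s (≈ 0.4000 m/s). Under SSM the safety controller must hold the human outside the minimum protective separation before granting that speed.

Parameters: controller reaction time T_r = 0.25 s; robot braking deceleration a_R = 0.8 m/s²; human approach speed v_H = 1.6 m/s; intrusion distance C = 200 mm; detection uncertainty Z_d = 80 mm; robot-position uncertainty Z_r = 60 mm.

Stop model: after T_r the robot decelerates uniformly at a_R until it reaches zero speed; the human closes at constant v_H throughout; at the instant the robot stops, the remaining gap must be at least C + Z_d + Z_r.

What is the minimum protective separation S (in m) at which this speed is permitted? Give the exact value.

S_min = 87/50 m = 1.7400 m

braking lasts T_s = (2/5)/(4/5) = 0.5000 s
robot in T_r: 0.4000·0.2500 = 0.1000 m
robot covers 0.4000·0.5000 − ½·0.8000·0.5000² = 0.1000 m while stopping
human over T_r+T_s: 1.6000·(0.2500+0.5000) = 1.2000 m
margins: 0.2000+0.0800+0.0600 = 0.3400 m
S_min ≈ 0.1000+0.1000+1.2000+0.3400  ⇒  S_min = 87/50 m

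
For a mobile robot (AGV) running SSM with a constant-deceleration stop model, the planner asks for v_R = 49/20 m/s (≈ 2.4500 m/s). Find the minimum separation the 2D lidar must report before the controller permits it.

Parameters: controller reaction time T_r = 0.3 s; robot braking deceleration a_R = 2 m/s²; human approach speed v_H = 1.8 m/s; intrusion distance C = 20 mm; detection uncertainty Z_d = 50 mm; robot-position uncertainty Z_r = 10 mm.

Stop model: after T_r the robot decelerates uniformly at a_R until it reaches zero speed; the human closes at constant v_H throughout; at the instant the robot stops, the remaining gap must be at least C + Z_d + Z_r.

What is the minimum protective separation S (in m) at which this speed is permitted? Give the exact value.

T_s = v_R/a_R = (49/20)/2 = 1.2250 s
robot in T_r: 2.4500·0.3000 = 0.7350 m
robot covers 2.4500·1.2250 − ½·2.0000·1.2250² = 1.5006 m while stopping
person approaches 1.8000·(0.3000+1.2250) = 2.7450 m
margins: 0.0200+0.0500+0.0100 = 0.0800 m
S_min ≈ 0.7350+1.5006+2.7450+0.0800  ⇒  S_min = 8097/1600 m

S_min = 8097/1600 m = 5.0606 m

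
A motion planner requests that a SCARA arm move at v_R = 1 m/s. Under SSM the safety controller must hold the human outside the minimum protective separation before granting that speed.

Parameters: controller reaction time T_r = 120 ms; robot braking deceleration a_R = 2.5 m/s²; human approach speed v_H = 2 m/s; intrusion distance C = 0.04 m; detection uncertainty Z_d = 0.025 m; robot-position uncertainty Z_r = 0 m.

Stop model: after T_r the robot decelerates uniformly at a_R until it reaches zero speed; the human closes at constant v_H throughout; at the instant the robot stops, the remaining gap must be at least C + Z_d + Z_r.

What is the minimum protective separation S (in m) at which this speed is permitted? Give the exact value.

S_min = 57/40 m = 1.4250 m

stop time T_s = 1/(5/2) = 0.4000 s
robot in T_r: 1.0000·0.1200 = 0.1200 m
robot covers 1.0000·0.4000 − ½·2.5000·0.4000² = 0.2000 m while stopping
human over T_r+T_s: 2.0000·(0.1200+0.4000) = 1.0400 m
margins: 0.0400+0.0250+0.0000 = 0.0650 m
S_min ≈ 0.1200+0.2000+1.0400+0.0650  ⇒  S_min = 57/40 m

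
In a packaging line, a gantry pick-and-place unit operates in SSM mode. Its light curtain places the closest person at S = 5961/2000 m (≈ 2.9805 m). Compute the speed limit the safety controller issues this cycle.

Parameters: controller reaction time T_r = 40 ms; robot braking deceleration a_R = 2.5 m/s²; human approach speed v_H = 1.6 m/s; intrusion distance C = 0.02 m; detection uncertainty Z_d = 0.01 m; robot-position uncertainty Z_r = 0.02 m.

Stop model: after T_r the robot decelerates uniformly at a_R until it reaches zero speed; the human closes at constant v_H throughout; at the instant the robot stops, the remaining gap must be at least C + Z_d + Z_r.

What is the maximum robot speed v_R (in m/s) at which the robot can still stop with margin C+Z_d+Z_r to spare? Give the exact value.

quadratic (1/5)·v² + (17/25)·v + (-5733/2000) = 0
  disc = (17/25)² − 4·(1/5)·(-5733/2000) = 6889/2500 ; √disc = 83/50
  v_R = (−(17/25) + 83/50) / (2·(1/5)) = 49/20 m/s
check:
braking lasts T_s = (49/20)/(5/2) = 0.9800 s
robot covers v_R·T_r = 2.4500·0.0400 = 0.0980 m before braking
robot under decel: 2.4500²/(2·2.5000) = 1.2005 m
human over T_r+T_s: 1.6000·(0.0400+0.9800) = 1.6320 m
C+Z_d+Z_r = 0.0200+0.0100+0.0200 = 0.0500 m
sum ≈ 0.0980+1.2005+1.6320+0.0500 ≈ 2.9805 m = S ✓

v_R_max = 49/20 m/s = 2.4500 m/s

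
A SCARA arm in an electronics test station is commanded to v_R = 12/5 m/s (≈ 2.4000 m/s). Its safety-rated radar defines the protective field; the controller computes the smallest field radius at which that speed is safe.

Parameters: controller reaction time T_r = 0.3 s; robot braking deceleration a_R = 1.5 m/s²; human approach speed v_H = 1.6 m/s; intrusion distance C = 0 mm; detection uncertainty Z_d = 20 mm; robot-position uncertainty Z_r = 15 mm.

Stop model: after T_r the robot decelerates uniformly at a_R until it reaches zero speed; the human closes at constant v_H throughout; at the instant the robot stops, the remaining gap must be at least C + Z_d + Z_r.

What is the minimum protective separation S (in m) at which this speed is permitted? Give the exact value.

stop time T_s = (12/5)/(3/2) = 1.6000 s
robot covers v_R·T_r = 2.4000·0.3000 = 0.7200 m before braking
robot under decel: 2.4000²/(2·1.5000) = 1.9200 m
person approaches 1.6000·(0.3000+1.6000) = 3.0400 m
C+Z_d+Z_r = 0.0000+0.0200+0.0150 = 0.0350 m
S_min ≈ 0.7200+1.9200+3.0400+0.0350  ⇒  S_min = 1143/200 m

S_min = 1143/200 m = 5.7150 m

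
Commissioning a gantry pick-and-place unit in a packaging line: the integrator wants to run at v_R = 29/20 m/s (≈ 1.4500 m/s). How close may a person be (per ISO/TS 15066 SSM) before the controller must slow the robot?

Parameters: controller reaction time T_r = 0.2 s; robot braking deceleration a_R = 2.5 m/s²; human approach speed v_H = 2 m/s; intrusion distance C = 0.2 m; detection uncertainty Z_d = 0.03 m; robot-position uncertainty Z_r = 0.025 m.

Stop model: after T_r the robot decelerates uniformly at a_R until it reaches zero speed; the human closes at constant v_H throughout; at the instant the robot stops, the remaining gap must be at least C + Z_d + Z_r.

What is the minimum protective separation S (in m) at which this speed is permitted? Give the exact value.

braking lasts T_s = (29/20)/(5/2) = 0.5800 s
robot in T_r: 1.4500·0.2000 = 0.2900 m
robot under decel: 1.4500²/(2·2.5000) = 0.4205 m
human closes 2.0000·0.7800 = 1.5600 m
C+Z_d+Z_r = 0.2000+0.0300+0.0250 = 0.2550 m
S_min ≈ 0.2900+0.4205+1.5600+0.2550  ⇒  S_min = 5051/2000 m

S_min = 5051/2000 m = 2.5255 m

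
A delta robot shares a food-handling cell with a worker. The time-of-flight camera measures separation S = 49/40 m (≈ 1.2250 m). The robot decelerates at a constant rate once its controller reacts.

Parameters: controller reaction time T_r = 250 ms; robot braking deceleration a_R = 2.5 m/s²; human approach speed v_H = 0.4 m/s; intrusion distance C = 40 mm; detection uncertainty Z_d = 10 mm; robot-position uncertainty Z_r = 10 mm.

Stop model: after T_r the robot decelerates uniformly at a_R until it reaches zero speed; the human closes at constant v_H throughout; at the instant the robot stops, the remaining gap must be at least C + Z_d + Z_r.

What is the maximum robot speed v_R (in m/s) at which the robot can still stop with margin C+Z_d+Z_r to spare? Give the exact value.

v_R_max = 3/2 m/s = 1.5000 m/s

collect terms ⇒ (1/5)·v_R² + (41/100)·v_R + (-213/200) = 0
  disc = (41/100)² − 4·(1/5)·(-213/200) = 10201/10000 ; √disc = 101/100
  v_R = (−(41/100) + 101/100) / (2·(1/5)) = 3/2 m/s
check:
stop time T_s = (3/2)/(5/2) = 0.6000 s
robot in T_r: 1.5000·0.2500 = 0.3750 m
robot under decel: 1.5000²/(2·2.5000) = 0.4500 m
human over T_r+T_s: 0.4000·(0.2500+0.6000) = 0.3400 m
residual clearance needed = 0.0400+0.0100+0.0100 = 0.0600 m
sum ≈ 0.3750+0.4500+0.3400+0.0600 ≈ 1.2250 m = S ✓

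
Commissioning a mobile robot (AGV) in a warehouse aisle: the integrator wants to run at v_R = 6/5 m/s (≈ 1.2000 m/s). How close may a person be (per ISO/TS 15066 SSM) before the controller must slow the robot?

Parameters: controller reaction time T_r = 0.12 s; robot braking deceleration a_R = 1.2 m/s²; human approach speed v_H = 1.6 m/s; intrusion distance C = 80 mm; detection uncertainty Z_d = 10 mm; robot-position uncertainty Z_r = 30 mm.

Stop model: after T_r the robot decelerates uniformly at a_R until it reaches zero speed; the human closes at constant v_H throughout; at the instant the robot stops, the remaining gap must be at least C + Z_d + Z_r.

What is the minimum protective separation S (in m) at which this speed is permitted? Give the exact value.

S_min = 332/125 m = 2.6560 m

T_s = v_R/a_R = (6/5)/(6/5) = 1.0000 s
reaction-phase robot travel = 1.2000·0.1200 = 0.1440 m
robot under decel: 1.2000²/(2·1.2000) = 0.6000 m
person approaches 1.6000·(0.1200+1.0000) = 1.7920 m
residual clearance needed = 0.0800+0.0100+0.0300 = 0.1200 m
S_min ≈ 0.1440+0.6000+1.7920+0.1200  ⇒  S_min = 332/125 m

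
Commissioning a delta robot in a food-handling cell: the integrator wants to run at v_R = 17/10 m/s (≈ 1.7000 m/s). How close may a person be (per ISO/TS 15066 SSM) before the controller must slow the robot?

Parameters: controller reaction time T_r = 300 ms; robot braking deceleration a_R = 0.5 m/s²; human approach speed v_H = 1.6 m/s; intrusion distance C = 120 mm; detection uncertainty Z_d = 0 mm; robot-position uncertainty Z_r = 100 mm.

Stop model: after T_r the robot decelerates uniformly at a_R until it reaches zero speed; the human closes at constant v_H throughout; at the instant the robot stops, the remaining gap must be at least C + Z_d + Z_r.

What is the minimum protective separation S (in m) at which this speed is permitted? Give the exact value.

S_min = 477/50 m = 9.5400 m

stop time T_s = (17/10)/(1/2) = 3.4000 s
robot covers v_R·T_r = 1.7000·0.3000 = 0.5100 m before braking
braking distance = 1.7000²/(2·0.5000) = 2.8900 m
person approaches 1.6000·(0.3000+3.4000) = 5.9200 m
residual clearance needed = 0.1200+0.0000+0.1000 = 0.2200 m
S_min ≈ 0.5100+2.8900+5.9200+0.2200  ⇒  S_min = 477/50 m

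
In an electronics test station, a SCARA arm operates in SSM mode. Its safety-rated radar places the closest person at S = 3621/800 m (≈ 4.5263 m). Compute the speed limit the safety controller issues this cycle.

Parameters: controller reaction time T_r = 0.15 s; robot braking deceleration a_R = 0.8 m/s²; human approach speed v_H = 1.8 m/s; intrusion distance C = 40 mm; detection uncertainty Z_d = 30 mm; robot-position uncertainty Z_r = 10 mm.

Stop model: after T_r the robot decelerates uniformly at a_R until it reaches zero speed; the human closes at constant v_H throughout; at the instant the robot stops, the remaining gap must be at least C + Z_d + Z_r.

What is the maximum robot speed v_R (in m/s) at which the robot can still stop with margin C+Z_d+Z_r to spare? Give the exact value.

at the boundary: (5/8)·v² + (12/5)·v + (-3341/800) = 0
  disc = (12/5)² − 4·(5/8)·(-3341/800) = 25921/1600 ; √disc = 161/40
  v_R = (−(12/5) + 161/40) / (2·(5/8)) = 13/10 m/s
check:
stop time T_s = (13/10)/(4/5) = 1.6250 s
reaction-phase robot travel = 1.3000·0.1500 = 0.1950 m
robot under decel: 1.3000²/(2·0.8000) = 1.0562 m
human closes 1.8000·1.7750 = 3.1950 m
residual clearance needed = 0.0400+0.0300+0.0100 = 0.0800 m
sum ≈ 0.1950+1.0562+3.1950+0.0800 ≈ 4.5263 m = S ✓

v_R_max = 13/10 m/s = 1.3000 m/s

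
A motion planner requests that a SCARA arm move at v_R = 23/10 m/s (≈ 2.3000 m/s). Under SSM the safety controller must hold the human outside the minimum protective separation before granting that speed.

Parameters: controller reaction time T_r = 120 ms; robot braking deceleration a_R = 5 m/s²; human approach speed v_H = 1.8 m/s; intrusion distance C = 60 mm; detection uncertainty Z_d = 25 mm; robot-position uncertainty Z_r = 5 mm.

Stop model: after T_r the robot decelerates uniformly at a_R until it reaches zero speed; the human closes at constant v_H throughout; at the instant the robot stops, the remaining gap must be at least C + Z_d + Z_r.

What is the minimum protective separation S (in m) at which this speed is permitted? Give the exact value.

stop time T_s = (23/10)/5 = 0.4600 s
robot covers v_R·T_r = 2.3000·0.1200 = 0.2760 m before braking
robot covers 2.3000·0.4600 − ½·5.0000·0.4600² = 0.5290 m while stopping
human over T_r+T_s: 1.8000·(0.1200+0.4600) = 1.0440 m
residual clearance needed = 0.0600+0.0250+0.0050 = 0.0900 m
S_min ≈ 0.2760+0.5290+1.0440+0.0900  ⇒  S_min = 1939/1000 m

S_min = 1939/1000 m = 1.9390 m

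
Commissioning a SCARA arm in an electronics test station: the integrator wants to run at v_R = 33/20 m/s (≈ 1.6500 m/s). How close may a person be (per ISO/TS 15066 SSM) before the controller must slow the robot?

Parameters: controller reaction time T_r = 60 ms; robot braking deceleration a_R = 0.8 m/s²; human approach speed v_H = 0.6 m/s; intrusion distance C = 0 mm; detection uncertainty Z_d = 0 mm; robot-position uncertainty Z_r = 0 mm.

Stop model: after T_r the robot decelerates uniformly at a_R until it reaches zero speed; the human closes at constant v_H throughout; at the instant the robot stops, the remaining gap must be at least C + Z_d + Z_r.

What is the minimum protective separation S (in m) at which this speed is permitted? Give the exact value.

T_s = v_R/a_R = (33/20)/(4/5) = 2.0625 s
robot covers v_R·T_r = 1.6500·0.0600 = 0.0990 m before braking
robot under decel: 1.6500²/(2·0.8000) = 1.7016 m
human over T_r+T_s: 0.6000·(0.0600+2.0625) = 1.2735 m
margins: 0.0000+0.0000+0.0000 = 0.0000 m
S_min ≈ 0.0990+1.7016+1.2735+0.0000  ⇒  S_min = 9837/3200 m

S_min = 9837/3200 m = 3.0741 m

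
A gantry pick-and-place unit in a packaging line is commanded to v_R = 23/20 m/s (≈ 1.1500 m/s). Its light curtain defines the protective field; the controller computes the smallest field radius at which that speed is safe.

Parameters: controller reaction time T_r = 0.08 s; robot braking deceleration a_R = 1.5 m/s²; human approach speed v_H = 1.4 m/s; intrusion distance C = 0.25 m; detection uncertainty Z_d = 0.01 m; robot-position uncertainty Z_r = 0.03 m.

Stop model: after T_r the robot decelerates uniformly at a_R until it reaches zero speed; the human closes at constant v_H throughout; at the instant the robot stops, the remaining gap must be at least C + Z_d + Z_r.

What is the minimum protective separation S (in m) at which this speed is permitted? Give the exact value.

S_min = 12049/6000 m = 2.0082 m

stop time T_s = (23/20)/(3/2) = 0.7667 s
robot covers v_R·T_r = 1.1500·0.0800 = 0.0920 m before braking
braking distance = 1.1500²/(2·1.5000) = 0.4408 m
person approaches 1.4000·(0.0800+0.7667) = 1.1853 m
C+Z_d+Z_r = 0.2500+0.0100+0.0300 = 0.2900 m
S_min ≈ 0.0920+0.4408+1.1853+0.2900  ⇒  S_min = 12049/6000 m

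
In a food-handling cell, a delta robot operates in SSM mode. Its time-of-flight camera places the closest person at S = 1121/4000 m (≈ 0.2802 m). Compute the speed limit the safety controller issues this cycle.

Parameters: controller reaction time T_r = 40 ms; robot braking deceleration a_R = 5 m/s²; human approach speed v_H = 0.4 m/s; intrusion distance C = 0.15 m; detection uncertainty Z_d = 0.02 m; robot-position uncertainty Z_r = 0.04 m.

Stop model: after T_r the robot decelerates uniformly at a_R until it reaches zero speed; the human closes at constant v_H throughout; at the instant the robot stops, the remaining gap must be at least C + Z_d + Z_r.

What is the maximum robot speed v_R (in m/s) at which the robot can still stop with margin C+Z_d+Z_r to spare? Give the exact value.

quadratic (1/10)·v² + (3/25)·v + (-217/4000) = 0
  disc = (3/25)² − 4·(1/10)·(-217/4000) = 361/10000 ; √disc = 19/100
  v_R = (−(3/25) + 19/100) / (2·(1/10)) = 7/20 m/s
check:
T_s = v_R/a_R = (7/20)/5 = 0.0700 s
reaction-phase robot travel = 0.3500·0.0400 = 0.0140 m
braking distance = 0.3500²/(2·5.0000) = 0.0123 m
human over T_r+T_s: 0.4000·(0.0400+0.0700) = 0.0440 m
residual clearance needed = 0.1500+0.0200+0.0400 = 0.2100 m
sum ≈ 0.0140+0.0123+0.0440+0.2100 ≈ 0.2802 m = S ✓

v_R_max = 7/20 m/s = 0.3500 m/s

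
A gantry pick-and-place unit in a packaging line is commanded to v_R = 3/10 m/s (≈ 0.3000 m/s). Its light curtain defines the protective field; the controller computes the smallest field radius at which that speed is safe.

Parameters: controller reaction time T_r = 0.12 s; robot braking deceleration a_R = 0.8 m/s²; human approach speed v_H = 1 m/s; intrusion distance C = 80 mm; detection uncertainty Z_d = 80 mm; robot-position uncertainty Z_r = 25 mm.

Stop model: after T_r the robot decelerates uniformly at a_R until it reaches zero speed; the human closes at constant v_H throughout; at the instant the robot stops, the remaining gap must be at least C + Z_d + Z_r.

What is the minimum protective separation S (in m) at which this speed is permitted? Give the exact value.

S_min = 3089/4000 m = 0.7722 m

T_s = v_R/a_R = (3/10)/(4/5) = 0.3750 s
reaction-phase robot travel = 0.3000·0.1200 = 0.0360 m
braking distance = 0.3000²/(2·0.8000) = 0.0563 m
person approaches 1.0000·(0.1200+0.3750) = 0.4950 m
C+Z_d+Z_r = 0.0800+0.0800+0.0250 = 0.1850 m
S_min ≈ 0.0360+0.0563+0.4950+0.1850  ⇒  S_min = 3089/4000 m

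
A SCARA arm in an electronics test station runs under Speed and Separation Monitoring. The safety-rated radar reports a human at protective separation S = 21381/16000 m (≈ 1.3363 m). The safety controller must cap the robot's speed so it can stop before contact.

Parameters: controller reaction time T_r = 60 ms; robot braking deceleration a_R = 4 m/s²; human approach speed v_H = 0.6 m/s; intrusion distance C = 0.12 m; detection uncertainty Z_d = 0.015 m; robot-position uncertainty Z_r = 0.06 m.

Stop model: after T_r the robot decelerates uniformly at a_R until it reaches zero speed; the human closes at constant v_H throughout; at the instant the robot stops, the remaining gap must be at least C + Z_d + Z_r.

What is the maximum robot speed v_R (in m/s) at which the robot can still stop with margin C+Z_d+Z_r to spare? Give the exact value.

v_R_max = 9/4 m/s = 2.2500 m/s

at the boundary: (1/8)·v² + (21/100)·v + (-3537/3200) = 0
  disc = (21/100)² − 4·(1/8)·(-3537/3200) = 95481/160000 ; √disc = 309/400
  v_R = (−(21/100) + 309/400) / (2·(1/8)) = 9/4 m/s
check:
braking lasts T_s = (9/4)/4 = 0.5625 s
reaction-phase robot travel = 2.2500·0.0600 = 0.1350 m
braking distance = 2.2500²/(2·4.0000) = 0.6328 m
human over T_r+T_s: 0.6000·(0.0600+0.5625) = 0.3735 m
C+Z_d+Z_r = 0.1200+0.0150+0.0600 = 0.1950 m
sum ≈ 0.1350+0.6328+0.3735+0.1950 ≈ 1.3363 m = S ✓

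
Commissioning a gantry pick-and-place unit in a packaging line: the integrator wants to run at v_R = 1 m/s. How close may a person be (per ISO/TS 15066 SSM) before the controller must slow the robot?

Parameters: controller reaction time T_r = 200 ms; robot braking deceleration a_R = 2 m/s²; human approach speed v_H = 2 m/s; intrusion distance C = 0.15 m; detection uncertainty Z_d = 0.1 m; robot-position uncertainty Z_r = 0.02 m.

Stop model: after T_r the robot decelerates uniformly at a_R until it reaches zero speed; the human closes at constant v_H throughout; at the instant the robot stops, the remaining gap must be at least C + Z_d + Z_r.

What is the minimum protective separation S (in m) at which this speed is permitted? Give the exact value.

S_min = 53/25 m = 2.1200 m

stop time T_s = 1/2 = 0.5000 s
reaction-phase robot travel = 1.0000·0.2000 = 0.2000 m
robot under decel: 1.0000²/(2·2.0000) = 0.2500 m
person approaches 2.0000·(0.2000+0.5000) = 1.4000 m
C+Z_d+Z_r = 0.1500+0.1000+0.0200 = 0.2700 m
S_min ≈ 0.2000+0.2500+1.4000+0.2700  ⇒  S_min = 53/25 m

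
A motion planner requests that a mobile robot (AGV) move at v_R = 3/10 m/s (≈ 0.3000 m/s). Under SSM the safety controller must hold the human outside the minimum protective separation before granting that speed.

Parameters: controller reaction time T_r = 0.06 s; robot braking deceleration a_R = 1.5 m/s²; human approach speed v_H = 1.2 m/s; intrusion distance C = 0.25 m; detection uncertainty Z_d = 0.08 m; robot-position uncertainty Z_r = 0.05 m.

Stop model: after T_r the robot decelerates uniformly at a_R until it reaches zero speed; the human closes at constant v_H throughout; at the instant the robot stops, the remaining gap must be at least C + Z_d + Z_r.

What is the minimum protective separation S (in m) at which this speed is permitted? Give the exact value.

stop time T_s = (3/10)/(3/2) = 0.2000 s
robot covers v_R·T_r = 0.3000·0.0600 = 0.0180 m before braking
robot covers 0.3000·0.2000 − ½·1.5000·0.2000² = 0.0300 m while stopping
human closes 1.2000·0.2600 = 0.3120 m
C+Z_d+Z_r = 0.2500+0.0800+0.0500 = 0.3800 m
S_min ≈ 0.0180+0.0300+0.3120+0.3800  ⇒  S_min = 37/50 m

S_min = 37/50 m = 0.7400 m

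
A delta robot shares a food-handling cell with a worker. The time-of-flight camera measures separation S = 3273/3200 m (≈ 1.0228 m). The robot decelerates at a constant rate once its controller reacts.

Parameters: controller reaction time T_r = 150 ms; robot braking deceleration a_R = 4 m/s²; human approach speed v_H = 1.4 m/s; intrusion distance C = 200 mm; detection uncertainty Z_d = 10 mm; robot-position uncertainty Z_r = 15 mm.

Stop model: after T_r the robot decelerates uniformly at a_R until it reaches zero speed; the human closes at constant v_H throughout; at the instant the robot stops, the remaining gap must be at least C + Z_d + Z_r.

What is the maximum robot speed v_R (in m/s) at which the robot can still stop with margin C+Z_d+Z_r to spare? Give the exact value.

collect terms ⇒ (1/8)·v_R² + (1/2)·v_R + (-1881/3200) = 0
  disc = (1/2)² − 4·(1/8)·(-1881/3200) = 3481/6400 ; √disc = 59/80
  v_R = (−(1/2) + 59/80) / (2·(1/8)) = 19/20 m/s
check:
stop time T_s = (19/20)/4 = 0.2375 s
robot covers v_R·T_r = 0.9500·0.1500 = 0.1425 m before braking
robot covers 0.9500·0.2375 − ½·4.0000·0.2375² = 0.1128 m while stopping
human over T_r+T_s: 1.4000·(0.1500+0.2375) = 0.5425 m
C+Z_d+Z_r = 0.2000+0.0100+0.0150 = 0.2250 m
sum ≈ 0.1425+0.1128+0.5425+0.2250 ≈ 1.0228 m = S ✓

v_R_max = 19/20 m/s = 0.9500 m/s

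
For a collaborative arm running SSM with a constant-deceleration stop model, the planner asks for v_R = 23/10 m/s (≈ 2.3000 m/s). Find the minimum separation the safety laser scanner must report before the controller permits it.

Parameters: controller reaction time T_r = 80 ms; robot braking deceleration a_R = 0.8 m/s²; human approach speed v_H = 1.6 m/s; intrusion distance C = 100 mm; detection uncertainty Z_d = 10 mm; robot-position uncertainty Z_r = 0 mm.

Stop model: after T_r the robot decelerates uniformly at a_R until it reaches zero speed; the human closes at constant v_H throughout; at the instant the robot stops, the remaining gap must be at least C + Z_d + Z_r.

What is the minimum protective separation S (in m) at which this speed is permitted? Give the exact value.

S_min = 33313/4000 m = 8.3283 m

T_s = v_R/a_R = (23/10)/(4/5) = 2.8750 s
reaction-phase robot travel = 2.3000·0.0800 = 0.1840 m
braking distance = 2.3000²/(2·0.8000) = 3.3062 m
human over T_r+T_s: 1.6000·(0.0800+2.8750) = 4.7280 m
residual clearance needed = 0.1000+0.0100+0.0000 = 0.1100 m
S_min ≈ 0.1840+3.3062+4.7280+0.1100  ⇒  S_min = 33313/4000 m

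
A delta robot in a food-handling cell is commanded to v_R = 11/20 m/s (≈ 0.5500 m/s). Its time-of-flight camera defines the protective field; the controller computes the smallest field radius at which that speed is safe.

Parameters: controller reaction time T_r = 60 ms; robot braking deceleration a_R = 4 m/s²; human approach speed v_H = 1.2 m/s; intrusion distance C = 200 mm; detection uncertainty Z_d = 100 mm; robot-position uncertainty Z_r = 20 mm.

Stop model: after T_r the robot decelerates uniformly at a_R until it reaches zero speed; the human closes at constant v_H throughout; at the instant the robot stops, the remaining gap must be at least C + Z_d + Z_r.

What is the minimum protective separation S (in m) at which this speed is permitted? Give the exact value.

stop time T_s = (11/20)/4 = 0.1375 s
robot covers v_R·T_r = 0.5500·0.0600 = 0.0330 m before braking
robot covers 0.5500·0.1375 − ½·4.0000·0.1375² = 0.0378 m while stopping
human over T_r+T_s: 1.2000·(0.0600+0.1375) = 0.2370 m
margins: 0.2000+0.1000+0.0200 = 0.3200 m
S_min ≈ 0.0330+0.0378+0.2370+0.3200  ⇒  S_min = 2009/3200 m

S_min = 2009/3200 m = 0.6278 m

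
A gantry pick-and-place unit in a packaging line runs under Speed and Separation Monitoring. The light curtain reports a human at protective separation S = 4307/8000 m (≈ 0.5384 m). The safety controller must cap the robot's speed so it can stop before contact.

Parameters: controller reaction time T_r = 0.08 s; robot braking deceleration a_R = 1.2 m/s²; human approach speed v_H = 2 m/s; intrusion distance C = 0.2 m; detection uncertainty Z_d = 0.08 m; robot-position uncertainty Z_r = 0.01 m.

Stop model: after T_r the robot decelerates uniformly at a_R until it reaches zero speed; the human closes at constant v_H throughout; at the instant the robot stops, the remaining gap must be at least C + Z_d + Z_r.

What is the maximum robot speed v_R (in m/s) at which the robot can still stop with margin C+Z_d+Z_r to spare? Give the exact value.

v_R_max = 1/20 m/s = 0.0500 m/s

at the boundary: (5/12)·v² + (131/75)·v + (-707/8000) = 0
  disc = (131/75)² − 4·(5/12)·(-707/8000) = 1151329/360000 ; √disc = 1073/600
  v_R = (−(131/75) + 1073/600) / (2·(5/12)) = 1/20 m/s
check:
T_s = v_R/a_R = (1/20)/(6/5) = 0.0417 s
robot covers v_R·T_r = 0.0500·0.0800 = 0.0040 m before braking
braking distance = 0.0500²/(2·1.2000) = 0.0010 m
human closes 2.0000·0.1217 = 0.2433 m
margins: 0.2000+0.0800+0.0100 = 0.2900 m
sum ≈ 0.0040+0.0010+0.2433+0.2900 ≈ 0.5384 m = S ✓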